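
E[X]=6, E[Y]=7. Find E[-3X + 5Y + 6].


E[-3X + 5Y + 6] = -3*E[X] + 5*E[Y] + 6
= (-3)*(6) + (5)*(7) + (6)
= -18 + 35 + 6 = 23

23


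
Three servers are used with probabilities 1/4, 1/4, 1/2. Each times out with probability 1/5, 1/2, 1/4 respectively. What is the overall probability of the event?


P(A) = P(A|B1)P(B1) + P(A|B2)P(B2) + P(A|B3)P(B3)
= 1/5*1/4 + 1/2*1/4 + 1/4*1/2
= 1/20 + 1/8 + 1/8 = 3/10

3/10


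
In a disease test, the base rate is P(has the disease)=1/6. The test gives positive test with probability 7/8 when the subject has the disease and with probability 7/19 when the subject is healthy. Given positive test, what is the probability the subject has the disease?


P(A) = P(A|B)P(B) + P(A|B')P(B') = 7/8*1/6 + 7/19*5/6 = 413/912
P(B|A) = P(A|B)P(B)/P(A) = (7/48)/(413/912) = 19/59

19/59


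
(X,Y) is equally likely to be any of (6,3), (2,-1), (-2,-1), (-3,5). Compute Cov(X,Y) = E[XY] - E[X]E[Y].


E[X]=3/4, E[Y]=3/2, E[XY]=3/4
Cov(X,Y) = E[XY] - E[X]E[Y] = 3/4 - 3/4*3/2 = -3/8

-3/8


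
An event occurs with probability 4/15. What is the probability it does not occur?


P(A') = 1 - P(A) = 1 - 4/15 = 11/15

11/15


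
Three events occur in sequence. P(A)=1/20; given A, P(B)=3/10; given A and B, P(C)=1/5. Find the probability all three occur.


P(A∩B∩C) = P(A) * P(B|A) * P(C|A∩B)
= 1/20 * 3/10 * 1/5
= 3/200 * 1/5 = 3/1000

3/1000


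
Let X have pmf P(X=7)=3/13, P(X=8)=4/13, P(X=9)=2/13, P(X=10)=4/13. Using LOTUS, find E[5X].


E[5X] = sum(g(x)*P(x))
= 35*3/13 + 40*4/13 + 45*2/13 + 50*4/13
= 555/13

555/13


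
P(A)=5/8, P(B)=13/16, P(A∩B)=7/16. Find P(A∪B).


P(A∪B) = P(A) + P(B) - P(A∩B)
= 5/8 + 13/16 - 7/16 = 1

1


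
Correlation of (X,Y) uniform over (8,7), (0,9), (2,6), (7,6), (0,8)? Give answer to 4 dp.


Cov(X,Y) = -2.4800, Var(X) = 11.8400, Var(Y) = 1.3600
rho = Cov/(sqrt(VarX)*sqrt(VarY)) = -0.6180

-0.6180


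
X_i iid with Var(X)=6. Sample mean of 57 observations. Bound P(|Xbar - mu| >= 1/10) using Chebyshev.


Var(Xbar) = Var(X)/n = 6/57
Chebyshev: P(|Xbar-mu| >= 1/10) <= Var(Xbar)/(1/10)^2 = (2/19)/(1/100) = 200/19
Bound exceeds 1, so trivial bound: 1

1


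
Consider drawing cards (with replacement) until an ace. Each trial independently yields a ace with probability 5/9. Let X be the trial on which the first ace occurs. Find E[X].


For geometric (trials until first success), E[X] = 1/p = 1/(5/9) = 9/5

9/5


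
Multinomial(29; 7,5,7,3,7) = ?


29! = 8841761993739701954543616000000
Denominator: 7!=5040 * 5!=120 * 7!=5040 * 3!=6 * 7!=5040
Coefficient = 8841761993739701954543616000000 / 92177326080000 = 95921224554355200

95921224554355200


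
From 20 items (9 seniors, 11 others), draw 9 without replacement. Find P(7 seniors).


P(X=7) = C(9,7)*C(11,2) / C(20,9)
= 36*55 / 167960
= 1980/167960 = 99/8398

99/8398


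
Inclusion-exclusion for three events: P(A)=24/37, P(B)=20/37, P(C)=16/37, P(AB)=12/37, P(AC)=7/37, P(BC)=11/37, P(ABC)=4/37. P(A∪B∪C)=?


P(A∪B∪C) = P(A)+P(B)+P(C) - P(AB)-P(AC)-P(BC) + P(ABC)
= 24/37+20/37+16/37 - 12/37-7/37-11/37 + 4/37
= 34/37

34/37


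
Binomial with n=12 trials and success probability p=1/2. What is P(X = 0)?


P(X=0) = C(12,0) * p^0 * (1-p)^12
= 1 * 1 * 1/4096
= 1/4096

1/4096


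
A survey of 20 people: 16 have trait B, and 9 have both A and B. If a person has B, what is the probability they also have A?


P(A|B) = P(A∩B)/P(B) = (9/20)/(16/20) = 9/16

9/16


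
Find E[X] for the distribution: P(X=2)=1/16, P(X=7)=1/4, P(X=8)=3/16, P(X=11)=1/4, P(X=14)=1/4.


E[X] = sum(x * P(x))
= 2*1/16 + 7*1/4 + 8*3/16 + 11*1/4 + 14*1/4
= 77/8

77/8


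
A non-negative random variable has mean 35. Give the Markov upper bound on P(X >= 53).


Markov: P(X >= a) <= E[X]/a
P(X >= 53) <= 35/53

35/53


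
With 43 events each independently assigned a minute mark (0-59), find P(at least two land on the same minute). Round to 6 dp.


P(all different) = prod((60-i)/60 for i=0..42) = 0.000000
P(at least one match) = 1 - 0.000000 = 1.000000

1.000000


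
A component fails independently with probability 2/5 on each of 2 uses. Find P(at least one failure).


P(at least one) = 1 - P(none)
P(none) = (1 - 2/5)^2 = (3/5)^2 = 9/25
P(at least one) = 1 - 9/25 = 16/25

16/25


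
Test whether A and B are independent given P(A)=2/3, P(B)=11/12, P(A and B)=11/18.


P(A)*P(B) = 2/3*11/12 = 11/18
P(A∩B) = 11/18, which equals P(A)P(B), so independent

Yes, A and B are independent


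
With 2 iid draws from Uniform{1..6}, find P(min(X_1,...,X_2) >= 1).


P(min >= 1) = P(all X_i >= 1) = (P(X_1 >= 1))^2
= (6/6)^2 = 1^2 = 1

1


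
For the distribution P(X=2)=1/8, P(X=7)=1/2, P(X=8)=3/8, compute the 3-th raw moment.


E[X^3] = sum(x^3 * P(x))
= 8*1/8 + 343*1/2 + 512*3/8
= 729/2

729/2


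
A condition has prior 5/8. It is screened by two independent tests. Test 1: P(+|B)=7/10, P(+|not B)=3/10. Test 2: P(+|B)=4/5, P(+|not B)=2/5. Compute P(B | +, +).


After test 1: P(+) = 7/10*5/8 + 3/10*3/8 = 11/20
P(B|+) = (7/16)/(11/20) = 35/44
After test 2 (use post1 as new prior): P(+) = 4/5*35/44 + 2/5*9/44 = 79/110
P(B|+,+) = (7/11)/(79/110) = 70/79

70/79


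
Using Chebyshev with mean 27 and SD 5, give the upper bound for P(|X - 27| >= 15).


k = 15/5 = 3
Chebyshev: P(|X-mu| >= k*sigma) <= 1/k^2 = 1/3^2 = 1/9

1/9


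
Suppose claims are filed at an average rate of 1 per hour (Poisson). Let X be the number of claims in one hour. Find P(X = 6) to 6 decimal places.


P(X=6) = e^(-1) * 1^6 / 6!
≈ 0.3678794412 * 1 / 720
≈ 0.000511

0.000511


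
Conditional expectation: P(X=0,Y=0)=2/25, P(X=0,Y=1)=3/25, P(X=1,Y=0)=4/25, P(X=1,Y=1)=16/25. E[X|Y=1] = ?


P(Y=1) = 19/25
E[X|Y=1] = (0*3 + 1*16)/19 = 16/19

16/19


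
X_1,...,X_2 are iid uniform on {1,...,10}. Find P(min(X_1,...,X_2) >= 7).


P(min >= 7) = P(all X_i >= 7) = (P(X_1 >= 7))^2
= (4/10)^2 = (2/5)^2 = 4/25

4/25


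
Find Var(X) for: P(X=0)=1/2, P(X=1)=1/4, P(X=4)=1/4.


E[X] = 5/4, E[X^2] = 17/4
Var(X) = E[X^2] - (E[X])^2 = 17/4 - (5/4)^2 = 43/16

43/16


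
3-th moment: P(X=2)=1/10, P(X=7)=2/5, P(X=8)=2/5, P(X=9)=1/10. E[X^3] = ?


E[X^3] = sum(x^3 * P(x))
= 8*1/10 + 343*2/5 + 512*2/5 + 729*1/10
= 4157/10

4157/10


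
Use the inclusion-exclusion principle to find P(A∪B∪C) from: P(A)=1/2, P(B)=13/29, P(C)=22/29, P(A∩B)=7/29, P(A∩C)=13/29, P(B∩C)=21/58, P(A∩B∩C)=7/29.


P(A∪B∪C) = P(A)+P(B)+P(C) - P(AB)-P(AC)-P(BC) + P(ABC)
= 1/2+13/29+22/29 - 7/29-13/29-21/58 + 7/29
= 26/29

26/29


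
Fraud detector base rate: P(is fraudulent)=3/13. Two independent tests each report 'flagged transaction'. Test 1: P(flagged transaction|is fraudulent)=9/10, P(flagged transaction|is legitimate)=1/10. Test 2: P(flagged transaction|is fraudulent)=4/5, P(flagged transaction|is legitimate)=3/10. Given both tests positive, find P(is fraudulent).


After test 1: P(+) = 9/10*3/13 + 1/10*10/13 = 37/130
P(B|+) = (27/130)/(37/130) = 27/37
After test 2 (use post1 as new prior): P(+) = 4/5*27/37 + 3/10*10/37 = 123/185
P(B|+,+) = (108/185)/(123/185) = 36/41

36/41


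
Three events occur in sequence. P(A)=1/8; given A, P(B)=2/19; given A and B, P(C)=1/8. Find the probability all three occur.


P(A∩B∩C) = P(A) * P(B|A) * P(C|A∩B)
= 1/8 * 2/19 * 1/8
= 1/76 * 1/8 = 1/608

1/608


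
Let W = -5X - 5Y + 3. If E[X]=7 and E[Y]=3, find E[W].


E[-5X - 5Y + 3] = -5*E[X] - 5*E[Y] + 3
= (-5)*(7) + (-5)*(3) + (3)
= -35 - 15 + 3 = -47

-47


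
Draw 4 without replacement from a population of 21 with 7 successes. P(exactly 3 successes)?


P(X=3) = C(7,3)*C(14,1) / C(21,4)
= 35*14 / 5985
= 490/5985 = 14/171

14/171


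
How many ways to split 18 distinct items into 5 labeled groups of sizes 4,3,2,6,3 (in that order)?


18! = 6402373705728000
Denominator: 4!=24 * 3!=6 * 2!=2 * 6!=720 * 3!=6
Coefficient = 6402373705728000 / 1244160 = 5145940800

5145940800


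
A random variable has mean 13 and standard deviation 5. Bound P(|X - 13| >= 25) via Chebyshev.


k = 25/5 = 5
Chebyshev: P(|X-mu| >= k*sigma) <= 1/k^2 = 1/5^2 = 1/25

1/25


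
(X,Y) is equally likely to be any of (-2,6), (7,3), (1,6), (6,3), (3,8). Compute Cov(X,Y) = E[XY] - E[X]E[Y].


E[X]=3, E[Y]=26/5, E[XY]=57/5
Cov(X,Y) = E[XY] - E[X]E[Y] = 57/5 - 3*26/5 = -21/5

-21/5


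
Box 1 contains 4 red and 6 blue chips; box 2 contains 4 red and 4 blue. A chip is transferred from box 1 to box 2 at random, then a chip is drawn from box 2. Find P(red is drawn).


P(transfer red) = 4/10 = 2/5; P(transfer blue) = 3/5
If red transferred: Urn II has 5 red of 9, so P(red|red moved) = 5/9
If blue transferred: Urn II has 4 red of 9, so P(red|blue moved) = 4/9
By total probability: P(red) = 2/5*5/9 + 3/5*4/9 = 22/45

22/45


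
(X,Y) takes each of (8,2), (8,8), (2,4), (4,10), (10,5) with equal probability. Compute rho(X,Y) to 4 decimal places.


Cov(X,Y) = -1.5200, Var(X) = 8.6400, Var(Y) = 8.1600
rho = Cov/(sqrt(VarX)*sqrt(VarY)) = -0.1810

-0.1810


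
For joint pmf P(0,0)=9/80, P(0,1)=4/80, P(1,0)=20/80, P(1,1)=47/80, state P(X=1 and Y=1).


Read from table: P(X=1, Y=1) = 47/80

47/80


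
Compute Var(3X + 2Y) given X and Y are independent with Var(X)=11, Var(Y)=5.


Independence => Cov(X,Y)=0
Var(3X + 2Y) = 3^2*Var(X) + 2^2*Var(Y)
= 9*11 + 4*5 = 119

119


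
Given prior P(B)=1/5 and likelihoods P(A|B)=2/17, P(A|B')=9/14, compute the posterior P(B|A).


P(A) = P(A|B)P(B) + P(A|B')P(B') = 2/17*1/5 + 9/14*4/5 = 64/119
P(B|A) = P(A|B)P(B)/P(A) = (2/85)/(64/119) = 7/160

7/160


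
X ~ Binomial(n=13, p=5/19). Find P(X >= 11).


P(X>=11) = P(X=11) + P(X=12) + P(X=13)
= 746484375000/42052983462257059 + 44433593750/42052983462257059 + 1220703125/42052983462257059
= 792138671875/42052983462257059

792138671875/42052983462257059


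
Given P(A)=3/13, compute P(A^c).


P(A') = 1 - P(A) = 1 - 3/13 = 10/13

10/13


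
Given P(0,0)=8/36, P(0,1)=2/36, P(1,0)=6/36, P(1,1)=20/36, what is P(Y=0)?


P(Y=0) = P(0,0)+P(1,0) = 8/36 + 6/36 = 14/36 = 7/18

7/18


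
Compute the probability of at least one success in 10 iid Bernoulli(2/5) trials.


P(at least one) = 1 - P(none)
P(none) = (1 - 2/5)^10 = (3/5)^10 = 59049/9765625
P(at least one) = 1 - 59049/9765625 = 9706576/9765625

9706576/9765625


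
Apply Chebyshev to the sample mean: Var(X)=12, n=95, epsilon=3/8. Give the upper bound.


Var(Xbar) = Var(X)/n = 12/95
Chebyshev: P(|Xbar-mu| >= 3/8) <= Var(Xbar)/(3/8)^2 = (12/95)/(9/64) = 256/285

256/285


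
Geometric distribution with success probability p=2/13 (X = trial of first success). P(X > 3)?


P(X > 3) = P(first 3 trials all fail) = (1-p)^3 = (11/13)^3 = 1331/2197

1331/2197


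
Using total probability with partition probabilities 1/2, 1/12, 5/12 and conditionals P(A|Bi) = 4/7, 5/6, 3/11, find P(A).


P(A) = P(A|B1)P(B1) + P(A|B2)P(B2) + P(A|B3)P(B3)
= 4/7*1/2 + 5/6*1/12 + 3/11*5/12
= 2/7 + 5/72 + 5/44 = 2599/5544

2599/5544


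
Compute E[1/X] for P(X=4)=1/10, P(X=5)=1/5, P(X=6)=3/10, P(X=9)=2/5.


E[1/X] = sum(g(x)*P(x))
= 1/4*1/10 + 1/5*1/5 + 1/6*3/10 + 1/9*2/5
= 287/1800

287/1800


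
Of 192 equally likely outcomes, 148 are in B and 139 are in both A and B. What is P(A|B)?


P(A|B) = P(A∩B)/P(B) = (139/192)/(148/192) = 139/148

139/148


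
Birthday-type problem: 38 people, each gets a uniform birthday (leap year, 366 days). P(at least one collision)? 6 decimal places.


P(all different) = prod((366-i)/366 for i=0..37) = 0.136703
P(at least one match) = 1 - 0.136703 = 0.863297

0.863297


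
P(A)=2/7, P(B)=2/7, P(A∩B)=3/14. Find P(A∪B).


P(A∪B) = P(A) + P(B) - P(A∩B)
= 2/7 + 2/7 - 3/14 = 5/14

5/14


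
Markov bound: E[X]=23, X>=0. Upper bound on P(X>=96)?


Markov: P(X >= a) <= E[X]/a
P(X >= 96) <= 23/96

23/96


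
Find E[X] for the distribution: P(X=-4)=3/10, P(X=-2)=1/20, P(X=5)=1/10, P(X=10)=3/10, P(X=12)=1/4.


E[X] = sum(x * P(x))
= -4*3/10 - 2*1/20 + 5*1/10 + 10*3/10 + 12*1/4
= 26/5

26/5


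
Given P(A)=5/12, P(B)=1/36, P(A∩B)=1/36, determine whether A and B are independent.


P(A)*P(B) = 5/12*1/36 = 5/432
P(A∩B) = 1/36 != 5/432, so not independent

No, A and B are not independent


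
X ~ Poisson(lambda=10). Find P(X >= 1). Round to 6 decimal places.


P(X>=1) = 1 - P(X<=0) = 1 - (e^(-10)*10^0/0!)
≈ 1 - 0.0000453999 = 0.9999546001
≈ 0.999955

0.999955


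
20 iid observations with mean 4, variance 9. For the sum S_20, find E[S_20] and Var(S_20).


E[S_n] = n*mu = 20*4 = 80
Var(S_n) = n*sigma^2 = 20*9 = 180

E[S_20]=80, Var(S_20)=180


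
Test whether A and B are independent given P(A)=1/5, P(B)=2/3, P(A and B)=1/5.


P(A)*P(B) = 1/5*2/3 = 2/15
P(A∩B) = 1/5 != 2/15, so not independent

No, A and B are not independent


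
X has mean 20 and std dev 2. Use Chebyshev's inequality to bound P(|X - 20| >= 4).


k = 4/2 = 2
Chebyshev: P(|X-mu| >= k*sigma) <= 1/k^2 = 1/2^2 = 1/4

1/4


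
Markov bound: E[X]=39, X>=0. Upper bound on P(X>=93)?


Markov: P(X >= a) <= E[X]/a
P(X >= 93) <= 39/93 = 13/31

13/31


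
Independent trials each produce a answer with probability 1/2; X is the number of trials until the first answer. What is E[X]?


For geometric (trials until first success), E[X] = 1/p = 1/(1/2) = 2

2


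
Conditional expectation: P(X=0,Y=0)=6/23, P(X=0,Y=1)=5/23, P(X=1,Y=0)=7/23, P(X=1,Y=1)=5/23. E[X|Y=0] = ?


P(Y=0) = 13/23
E[X|Y=0] = (0*6 + 1*7)/13 = 7/13

7/13


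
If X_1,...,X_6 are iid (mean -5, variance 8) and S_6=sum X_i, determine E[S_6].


E[S_n] = n*E[X_1] = 6*-5 = -30

-30


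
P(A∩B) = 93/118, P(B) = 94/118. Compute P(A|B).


P(A|B) = P(A∩B)/P(B) = (93/118)/(94/118) = 93/94

93/94


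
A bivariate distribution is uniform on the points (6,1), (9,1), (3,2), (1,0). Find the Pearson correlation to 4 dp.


Cov(X,Y) = 0.5000, Var(X) = 9.1875, Var(Y) = 0.5000
rho = Cov/(sqrt(VarX)*sqrt(VarY)) = 0.2333

0.2333


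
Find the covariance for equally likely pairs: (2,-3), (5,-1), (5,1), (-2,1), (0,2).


E[X]=2, E[Y]=0, E[XY]=-8/5
Cov(X,Y) = E[XY] - E[X]E[Y] = -8/5 - 2*0 = -8/5

-8/5


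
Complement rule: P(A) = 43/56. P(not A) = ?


P(A') = 1 - P(A) = 1 - 43/56 = 13/56

13/56


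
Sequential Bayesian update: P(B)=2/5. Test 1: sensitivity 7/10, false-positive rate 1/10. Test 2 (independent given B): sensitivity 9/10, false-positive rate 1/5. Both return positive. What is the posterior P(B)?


After test 1: P(+) = 7/10*2/5 + 1/10*3/5 = 17/50
P(B|+) = (7/25)/(17/50) = 14/17
After test 2 (use post1 as new prior): P(+) = 9/10*14/17 + 1/5*3/17 = 66/85
P(B|+,+) = (63/85)/(66/85) = 21/22

21/22


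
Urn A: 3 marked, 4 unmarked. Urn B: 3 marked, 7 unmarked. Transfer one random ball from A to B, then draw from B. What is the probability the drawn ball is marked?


P(transfer marked) = 3/7; P(transfer unmarked) = 4/7
If marked transferred: Urn II has 4 marked of 11, so P(marked|marked moved) = 4/11
If unmarked transferred: Urn II has 3 marked of 11, so P(marked|unmarked moved) = 3/11
By total probability: P(marked) = 3/7*4/11 + 4/7*3/11 = 24/77

24/77


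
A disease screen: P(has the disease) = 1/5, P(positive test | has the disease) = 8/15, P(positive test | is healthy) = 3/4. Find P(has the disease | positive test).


P(A) = P(A|B)P(B) + P(A|B')P(B') = 8/15*1/5 + 3/4*4/5 = 53/75
P(B|A) = P(A|B)P(B)/P(A) = (8/75)/(53/75) = 8/53

8/53


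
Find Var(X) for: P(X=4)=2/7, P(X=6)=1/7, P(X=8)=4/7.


E[X] = 46/7, E[X^2] = 324/7
Var(X) = E[X^2] - (E[X])^2 = 324/7 - (46/7)^2 = 152/49

152/49


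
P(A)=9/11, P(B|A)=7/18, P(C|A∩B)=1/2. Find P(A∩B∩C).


P(A∩B∩C) = P(A) * P(B|A) * P(C|A∩B)
= 9/11 * 7/18 * 1/2
= 7/22 * 1/2 = 7/44

7/44


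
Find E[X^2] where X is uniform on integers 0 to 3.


E[X^2] = (1/4) * sum(x^2 for x=0..3)
= 14/4 = 7/2

7/2


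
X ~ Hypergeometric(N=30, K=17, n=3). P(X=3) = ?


P(X=3) = C(17,3)*C(13,0) / C(30,3)
= 680*1 / 4060
= 680/4060 = 34/203

34/203


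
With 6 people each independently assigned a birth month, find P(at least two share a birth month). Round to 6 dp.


P(all different) = prod((12-i)/12 for i=0..5) = 0.222801
P(at least one match) = 1 - 0.222801 = 0.777199

0.777199


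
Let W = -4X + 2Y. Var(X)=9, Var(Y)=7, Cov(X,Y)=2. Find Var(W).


Var(-4X + 2Y) = (-4)^2*Var(X) + 2^2*Var(Y) + 2*(-4)*2*Cov(X,Y)
= 16*9 + 4*7 - 16*2
= 144 + 28 - 32 = 140

140


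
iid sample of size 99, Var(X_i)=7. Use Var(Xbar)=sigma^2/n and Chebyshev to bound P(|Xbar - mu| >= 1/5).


Var(Xbar) = Var(X)/n = 7/99
Chebyshev: P(|Xbar-mu| >= 1/5) <= Var(Xbar)/(1/5)^2 = (7/99)/(1/25) = 175/99
Bound exceeds 1, so trivial bound: 1

1


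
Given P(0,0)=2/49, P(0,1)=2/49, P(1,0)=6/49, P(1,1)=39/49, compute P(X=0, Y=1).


Read from table: P(X=0, Y=1) = 2/49

2/49


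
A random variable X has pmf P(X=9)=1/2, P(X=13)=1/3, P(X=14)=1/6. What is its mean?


E[X] = sum(x * P(x))
= 9*1/2 + 13*1/3 + 14*1/6
= 67/6

67/6


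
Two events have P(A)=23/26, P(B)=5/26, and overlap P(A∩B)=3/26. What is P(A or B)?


P(A∪B) = P(A) + P(B) - P(A∩B)
= 23/26 + 5/26 - 3/26 = 25/26

25/26


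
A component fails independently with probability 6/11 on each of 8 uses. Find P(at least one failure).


P(at least one) = 1 - P(none)
P(none) = (1 - 6/11)^8 = (5/11)^8 = 390625/214358881
P(at least one) = 1 - 390625/214358881 = 213968256/214358881

213968256/214358881


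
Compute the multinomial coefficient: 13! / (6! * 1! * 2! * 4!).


13! = 6227020800
Denominator: 6!=720 * 1!=1 * 2!=2 * 4!=24
Coefficient = 6227020800 / 34560 = 180180

180180


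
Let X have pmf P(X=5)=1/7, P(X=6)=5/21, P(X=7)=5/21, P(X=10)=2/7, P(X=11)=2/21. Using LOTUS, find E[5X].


E[5X] = sum(g(x)*P(x))
= 25*1/7 + 30*5/21 + 35*5/21 + 50*2/7 + 55*2/21
= 270/7

270/7


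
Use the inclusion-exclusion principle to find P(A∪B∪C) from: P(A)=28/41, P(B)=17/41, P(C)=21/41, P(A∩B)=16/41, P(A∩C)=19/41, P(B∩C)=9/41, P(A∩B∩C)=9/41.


P(A∪B∪C) = P(A)+P(B)+P(C) - P(AB)-P(AC)-P(BC) + P(ABC)
= 28/41+17/41+21/41 - 16/41-19/41-9/41 + 9/41
= 31/41

31/41


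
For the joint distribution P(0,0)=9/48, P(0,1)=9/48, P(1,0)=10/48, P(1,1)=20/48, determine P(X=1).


P(X=1) = P(1,0)+P(1,1) = 10/48 + 20/48 = 30/48 = 5/8

5/8


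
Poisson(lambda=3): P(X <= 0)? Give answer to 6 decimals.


P(X<=0) = e^(-3)*3^0/0!
≈ 0.0497870684
≈ 0.049787

0.049787


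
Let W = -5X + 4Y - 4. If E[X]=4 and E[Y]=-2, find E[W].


E[-5X + 4Y - 4] = -5*E[X] + 4*E[Y] - 4
= (-5)*(4) + (4)*(-2) + (-4)
= -20 - 8 - 4 = -32

-32


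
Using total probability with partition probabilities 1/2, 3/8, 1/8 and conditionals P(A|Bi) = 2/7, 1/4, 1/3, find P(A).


P(A) = P(A|B1)P(B1) + P(A|B2)P(B2) + P(A|B3)P(B3)
= 2/7*1/2 + 1/4*3/8 + 1/3*1/8
= 1/7 + 3/32 + 1/24 = 187/672

187/672


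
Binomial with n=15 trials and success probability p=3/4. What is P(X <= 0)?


P(X<=0) = P(X=0)
= 1/1073741824
= 1/1073741824

1/1073741824


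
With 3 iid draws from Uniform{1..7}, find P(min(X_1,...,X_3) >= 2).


P(min >= 2) = P(all X_i >= 2) = (P(X_1 >= 2))^3
= (6/7)^3 = 216/343

216/343


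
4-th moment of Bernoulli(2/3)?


For Bernoulli: X in {0,1}
E[X^4] = 0^4*(1-2/3) + 1^4*2/3 = 2/3

2/3


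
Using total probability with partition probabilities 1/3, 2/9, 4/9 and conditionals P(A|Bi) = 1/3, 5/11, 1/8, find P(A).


P(A) = P(A|B1)P(B1) + P(A|B2)P(B2) + P(A|B3)P(B3)
= 1/3*1/3 + 5/11*2/9 + 1/8*4/9
= 1/9 + 10/99 + 1/18 = 53/198

53/198


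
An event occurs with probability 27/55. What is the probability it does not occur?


P(A') = 1 - P(A) = 1 - 27/55 = 28/55

28/55


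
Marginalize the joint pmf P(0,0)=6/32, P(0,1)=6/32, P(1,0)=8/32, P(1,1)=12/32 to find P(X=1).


P(X=1) = P(1,0)+P(1,1) = 8/32 + 12/32 = 20/32 = 5/8

5/8


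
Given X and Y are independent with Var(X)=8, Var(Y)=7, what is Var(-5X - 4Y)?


Independence => Cov(X,Y)=0
Var(-5X - 4Y) = (-5)^2*Var(X) + (-4)^2*Var(Y)
= 25*8 + 16*7 = 312

312


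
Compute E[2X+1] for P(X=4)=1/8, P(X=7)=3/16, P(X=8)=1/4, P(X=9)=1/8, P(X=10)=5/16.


E[2X+1] = sum(g(x)*P(x))
= 9*1/8 + 15*3/16 + 17*1/4 + 19*1/8 + 21*5/16
= 137/8

137/8


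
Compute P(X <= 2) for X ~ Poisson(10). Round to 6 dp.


P(X<=2) = e^(-10)*10^0/0! + e^(-10)*10^1/1! + e^(-10)*10^2/2!
≈ 0.0000453999 + 0.0004539993 + 0.0022699965
= 0.0027693957
≈ 0.002769

0.002769


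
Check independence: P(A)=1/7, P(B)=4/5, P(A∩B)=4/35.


P(A)*P(B) = 1/7*4/5 = 4/35
P(A∩B) = 4/35, which equals P(A)P(B), so independent

Yes, A and B are independent


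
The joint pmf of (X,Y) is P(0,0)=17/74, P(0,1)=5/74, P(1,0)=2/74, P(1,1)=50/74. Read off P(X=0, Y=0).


Read from table: P(X=0, Y=0) = 17/74

17/74


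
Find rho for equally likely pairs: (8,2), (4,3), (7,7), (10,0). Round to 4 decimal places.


Cov(X,Y) = -2.5000, Var(X) = 4.6875, Var(Y) = 6.5000
rho = Cov/(sqrt(VarX)*sqrt(VarY)) = -0.4529

-0.4529


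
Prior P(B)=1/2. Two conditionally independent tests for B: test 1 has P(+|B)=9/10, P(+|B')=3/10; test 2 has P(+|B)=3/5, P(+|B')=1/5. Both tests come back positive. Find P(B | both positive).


After test 1: P(+) = 9/10*1/2 + 3/10*1/2 = 3/5
P(B|+) = (9/20)/(3/5) = 3/4
After test 2 (use post1 as new prior): P(+) = 3/5*3/4 + 1/5*1/4 = 1/2
P(B|+,+) = (9/20)/(1/2) = 9/10

9/10


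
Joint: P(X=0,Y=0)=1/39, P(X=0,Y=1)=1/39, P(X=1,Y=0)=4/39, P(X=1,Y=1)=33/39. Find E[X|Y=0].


P(Y=0) = 5/39
E[X|Y=0] = (0*1 + 1*4)/5 = 4/5

4/5


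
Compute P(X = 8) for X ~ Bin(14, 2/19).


P(X=8) = C(14,8) * p^8 * (1-p)^6
= 3003 * 256/16983563041 * 24137569/47045881
= 18556190644992/799006685782884121

18556190644992/799006685782884121


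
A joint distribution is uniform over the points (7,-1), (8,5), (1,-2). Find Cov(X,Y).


E[X]=16/3, E[Y]=2/3, E[XY]=31/3
Cov(X,Y) = E[XY] - E[X]E[Y] = 31/3 - 16/3*2/3 = 61/9

61/9


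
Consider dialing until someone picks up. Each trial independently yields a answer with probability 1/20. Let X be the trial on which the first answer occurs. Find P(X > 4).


P(X > 4) = P(first 4 trials all fail) = (1-p)^4 = (19/20)^4 = 130321/160000

130321/160000


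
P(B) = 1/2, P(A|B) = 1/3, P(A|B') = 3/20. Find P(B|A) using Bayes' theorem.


P(A) = P(A|B)P(B) + P(A|B')P(B') = 1/3*1/2 + 3/20*1/2 = 29/120
P(B|A) = P(A|B)P(B)/P(A) = (1/6)/(29/120) = 20/29

20/29


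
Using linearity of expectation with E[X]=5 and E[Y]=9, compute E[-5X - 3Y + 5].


E[-5X - 3Y + 5] = -5*E[X] - 3*E[Y] + 5
= (-5)*(5) + (-3)*(9) + (5)
= -25 - 27 + 5 = -47

-47


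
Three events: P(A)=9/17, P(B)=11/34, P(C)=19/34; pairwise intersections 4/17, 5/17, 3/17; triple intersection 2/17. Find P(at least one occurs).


P(A∪B∪C) = P(A)+P(B)+P(C) - P(AB)-P(AC)-P(BC) + P(ABC)
= 9/17+11/34+19/34 - 4/17-5/17-3/17 + 2/17
= 14/17

14/17


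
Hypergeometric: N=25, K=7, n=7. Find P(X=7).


P(X=7) = C(7,7)*C(18,0) / C(25,7)
= 1*1 / 480700
= 1/480700

1/480700


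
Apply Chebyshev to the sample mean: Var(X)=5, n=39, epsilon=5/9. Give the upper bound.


Var(Xbar) = Var(X)/n = 5/39
Chebyshev: P(|Xbar-mu| >= 5/9) <= Var(Xbar)/(5/9)^2 = (5/39)/(25/81) = 27/65

27/65


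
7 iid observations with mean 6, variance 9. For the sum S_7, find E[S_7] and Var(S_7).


E[S_n] = n*mu = 7*6 = 42
Var(S_n) = n*sigma^2 = 7*9 = 63

E[S_7]=42, Var(S_7)=63


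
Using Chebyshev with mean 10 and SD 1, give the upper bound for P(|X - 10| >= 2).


k = 2/1 = 2
Chebyshev: P(|X-mu| >= k*sigma) <= 1/k^2 = 1/2^2 = 1/4

1/4


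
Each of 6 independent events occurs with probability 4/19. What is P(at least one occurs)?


P(at least one) = 1 - P(none)
P(none) = (1 - 4/19)^6 = (15/19)^6 = 11390625/47045881
P(at least one) = 1 - 11390625/47045881 = 35655256/47045881

35655256/47045881


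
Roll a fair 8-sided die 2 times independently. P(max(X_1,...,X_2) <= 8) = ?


P(max <= 8) = P(all X_i <= 8) = (P(X_1 <= 8))^2
= (8/8)^2 = 1^2 = 1

1


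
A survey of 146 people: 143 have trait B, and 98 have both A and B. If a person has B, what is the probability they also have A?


P(A|B) = P(A∩B)/P(B) = (98/146)/(143/146) = 98/143

98/143


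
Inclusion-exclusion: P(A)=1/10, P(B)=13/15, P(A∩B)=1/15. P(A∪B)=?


P(A∪B) = P(A) + P(B) - P(A∩B)
= 1/10 + 13/15 - 1/15 = 9/10

9/10


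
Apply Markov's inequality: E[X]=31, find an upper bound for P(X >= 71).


Markov: P(X >= a) <= E[X]/a
P(X >= 71) <= 31/71

31/71


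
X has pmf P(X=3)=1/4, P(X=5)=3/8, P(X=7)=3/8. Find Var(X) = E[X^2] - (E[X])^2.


E[X] = 21/4, E[X^2] = 30
Var(X) = E[X^2] - (E[X])^2 = 30 - (21/4)^2 = 39/16

39/16


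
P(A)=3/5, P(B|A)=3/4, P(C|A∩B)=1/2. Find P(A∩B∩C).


P(A∩B∩C) = P(A) * P(B|A) * P(C|A∩B)
= 3/5 * 3/4 * 1/2
= 9/20 * 1/2 = 9/40

9/40


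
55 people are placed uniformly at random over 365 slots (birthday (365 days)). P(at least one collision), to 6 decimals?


P(all different) = prod((365-i)/365 for i=0..54) = 0.013738
P(at least one match) = 1 - 0.013738 = 0.986262

0.986262


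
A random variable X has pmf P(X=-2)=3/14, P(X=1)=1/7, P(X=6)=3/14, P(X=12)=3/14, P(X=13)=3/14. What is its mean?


E[X] = sum(x * P(x))
= -2*3/14 + 1*1/7 + 6*3/14 + 12*3/14 + 13*3/14
= 89/14

89/14


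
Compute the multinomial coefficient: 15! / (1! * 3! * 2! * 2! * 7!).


15! = 1307674368000
Denominator: 1!=1 * 3!=6 * 2!=2 * 2!=2 * 7!=5040
Coefficient = 1307674368000 / 120960 = 10810800

10810800


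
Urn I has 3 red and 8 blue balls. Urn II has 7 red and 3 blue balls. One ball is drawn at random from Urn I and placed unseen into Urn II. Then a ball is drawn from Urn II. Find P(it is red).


P(transfer red) = 3/11; P(transfer blue) = 8/11
If red transferred: Urn II has 8 red of 11, so P(red|red moved) = 8/11
If blue transferred: Urn II has 7 red of 11, so P(red|blue moved) = 7/11
By total probability: P(red) = 3/11*8/11 + 8/11*7/11 = 80/121

80/121


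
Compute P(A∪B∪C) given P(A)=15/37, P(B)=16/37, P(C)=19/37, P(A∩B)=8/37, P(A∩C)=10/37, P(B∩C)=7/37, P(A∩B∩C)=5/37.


P(A∪B∪C) = P(A)+P(B)+P(C) - P(AB)-P(AC)-P(BC) + P(ABC)
= 15/37+16/37+19/37 - 8/37-10/37-7/37 + 5/37
= 30/37

30/37


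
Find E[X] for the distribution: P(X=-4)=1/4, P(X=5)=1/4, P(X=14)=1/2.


E[X] = sum(x * P(x))
= -4*1/4 + 5*1/4 + 14*1/2
= 29/4

29/4


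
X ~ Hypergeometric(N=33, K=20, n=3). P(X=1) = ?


P(X=1) = C(20,1)*C(13,2) / C(33,3)
= 20*78 / 5456
= 1560/5456 = 195/682

195/682


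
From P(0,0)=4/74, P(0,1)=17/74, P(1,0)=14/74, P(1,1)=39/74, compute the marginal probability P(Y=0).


P(Y=0) = P(0,0)+P(1,0) = 4/74 + 14/74 = 18/74 = 9/37

9/37


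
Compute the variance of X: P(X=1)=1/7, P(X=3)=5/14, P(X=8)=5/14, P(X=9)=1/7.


E[X] = 75/14, E[X^2] = 529/14
Var(X) = E[X^2] - (E[X])^2 = 529/14 - (75/14)^2 = 1781/196

1781/196


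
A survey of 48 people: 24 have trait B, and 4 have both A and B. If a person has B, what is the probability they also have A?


P(A|B) = P(A∩B)/P(B) = (4/48)/(24/48) = 4/24 = 1/6

1/6


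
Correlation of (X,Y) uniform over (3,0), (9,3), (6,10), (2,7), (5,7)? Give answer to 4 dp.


Cov(X,Y) = 0.2000, Var(X) = 6.0000, Var(Y) = 12.2400
rho = Cov/(sqrt(VarX)*sqrt(VarY)) = 0.0233

0.0233


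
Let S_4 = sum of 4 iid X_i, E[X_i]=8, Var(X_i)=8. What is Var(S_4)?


By independence, Var(S_n) = n*Var(X_1) = 4*8 = 32

32


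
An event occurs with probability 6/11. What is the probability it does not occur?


P(A') = 1 - P(A) = 1 - 6/11 = 5/11

5/11


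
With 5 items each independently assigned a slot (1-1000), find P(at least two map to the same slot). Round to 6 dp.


P(all different) = prod((1000-i)/1000 for i=0..4) = 0.990035
P(at least one match) = 1 - 0.990035 = 0.009965

0.009965


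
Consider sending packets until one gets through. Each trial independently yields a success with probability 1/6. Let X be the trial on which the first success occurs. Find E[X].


For geometric (trials until first success), E[X] = 1/p = 1/(1/6) = 6

6


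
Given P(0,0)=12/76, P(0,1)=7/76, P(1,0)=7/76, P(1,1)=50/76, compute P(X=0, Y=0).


Read from table: P(X=0, Y=0) = 12/76 = 3/19

3/19


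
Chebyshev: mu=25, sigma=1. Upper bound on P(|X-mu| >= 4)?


k = 4/1 = 4
Chebyshev: P(|X-mu| >= k*sigma) <= 1/k^2 = 1/4^2 = 1/16

1/16


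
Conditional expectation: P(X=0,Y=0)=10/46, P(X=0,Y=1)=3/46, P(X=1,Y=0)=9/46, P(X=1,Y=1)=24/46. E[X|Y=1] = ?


P(Y=1) = 27/46
E[X|Y=1] = (0*3 + 1*24)/27 = 24/27 = 8/9

8/9


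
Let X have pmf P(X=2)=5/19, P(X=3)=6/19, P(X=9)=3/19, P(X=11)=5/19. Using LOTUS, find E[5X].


E[5X] = sum(g(x)*P(x))
= 10*5/19 + 15*6/19 + 45*3/19 + 55*5/19
= 550/19

550/19


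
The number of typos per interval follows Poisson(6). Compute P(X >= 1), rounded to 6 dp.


P(X>=1) = 1 - P(X<=0) = 1 - (e^(-6)*6^0/0!)
≈ 1 - 0.0024787522 = 0.9975212478
≈ 0.997521

0.997521


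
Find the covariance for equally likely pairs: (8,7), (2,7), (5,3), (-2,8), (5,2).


E[X]=18/5, E[Y]=27/5, E[XY]=79/5
Cov(X,Y) = E[XY] - E[X]E[Y] = 79/5 - 18/5*27/5 = -91/25

-91/25


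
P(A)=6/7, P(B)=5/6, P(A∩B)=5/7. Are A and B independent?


P(A)*P(B) = 6/7*5/6 = 5/7
P(A∩B) = 5/7, which equals P(A)P(B), so independent

Yes, A and B are independent


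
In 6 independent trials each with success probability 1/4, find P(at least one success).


P(at least one) = 1 - P(none)
P(none) = (1 - 1/4)^6 = (3/4)^6 = 729/4096
P(at least one) = 1 - 729/4096 = 3367/4096

3367/4096


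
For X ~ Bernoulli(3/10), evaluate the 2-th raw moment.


For Bernoulli: X in {0,1}
E[X^2] = 0^2*(1-3/10) + 1^2*3/10 = 3/10

3/10


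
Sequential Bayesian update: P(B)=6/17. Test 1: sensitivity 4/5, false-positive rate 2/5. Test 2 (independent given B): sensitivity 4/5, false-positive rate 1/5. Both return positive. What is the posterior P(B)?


After test 1: P(+) = 4/5*6/17 + 2/5*11/17 = 46/85
P(B|+) = (24/85)/(46/85) = 12/23
After test 2 (use post1 as new prior): P(+) = 4/5*12/23 + 1/5*11/23 = 59/115
P(B|+,+) = (48/115)/(59/115) = 48/59

48/59


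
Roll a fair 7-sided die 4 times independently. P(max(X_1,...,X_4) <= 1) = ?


P(max <= 1) = P(all X_i <= 1) = (P(X_1 <= 1))^4
= (1/7)^4 = 1/2401

1/2401


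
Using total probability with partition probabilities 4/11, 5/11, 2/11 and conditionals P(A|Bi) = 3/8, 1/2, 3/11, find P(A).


P(A) = P(A|B1)P(B1) + P(A|B2)P(B2) + P(A|B3)P(B3)
= 3/8*4/11 + 1/2*5/11 + 3/11*2/11
= 3/22 + 5/22 + 6/121 = 50/121

50/121


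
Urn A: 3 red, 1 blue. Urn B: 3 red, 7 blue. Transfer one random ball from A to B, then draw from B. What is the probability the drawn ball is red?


P(transfer red) = 3/4; P(transfer blue) = 1/4
If red transferred: Urn II has 4 red of 11, so P(red|red moved) = 4/11
If blue transferred: Urn II has 3 red of 11, so P(red|blue moved) = 3/11
By total probability: P(red) = 3/4*4/11 + 1/4*3/11 = 15/44

15/44


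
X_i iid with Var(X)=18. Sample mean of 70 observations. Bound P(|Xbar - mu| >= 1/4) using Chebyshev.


Var(Xbar) = Var(X)/n = 18/70
Chebyshev: P(|Xbar-mu| >= 1/4) <= Var(Xbar)/(1/4)^2 = (9/35)/(1/16) = 144/35
Bound exceeds 1, so trivial bound: 1

1


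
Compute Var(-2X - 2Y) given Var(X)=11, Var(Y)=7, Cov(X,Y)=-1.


Var(-2X - 2Y) = (-2)^2*Var(X) + (-2)^2*Var(Y) + 2*(-2)*(-2)*Cov(X,Y)
= 4*11 + 4*7 + 8*(-1)
= 44 + 28 - 8 = 64

64


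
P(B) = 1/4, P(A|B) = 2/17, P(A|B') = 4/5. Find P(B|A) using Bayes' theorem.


P(A) = P(A|B)P(B) + P(A|B')P(B') = 2/17*1/4 + 4/5*3/4 = 107/170
P(B|A) = P(A|B)P(B)/P(A) = (1/34)/(107/170) = 5/107

5/107


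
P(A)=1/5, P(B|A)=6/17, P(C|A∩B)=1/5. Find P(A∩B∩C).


P(A∩B∩C) = P(A) * P(B|A) * P(C|A∩B)
= 1/5 * 6/17 * 1/5
= 6/85 * 1/5 = 6/425

6/425


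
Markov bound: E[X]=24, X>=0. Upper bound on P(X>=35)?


Markov: P(X >= a) <= E[X]/a
P(X >= 35) <= 24/35

24/35


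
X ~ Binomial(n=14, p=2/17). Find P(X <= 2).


P(X<=2) = P(X=0) + P(X=1) + P(X=2)
= 29192926025390625/168377826559400929 + 54493461914062500/168377826559400929 + 47227666992187500/168377826559400929
= 130914054931640625/168377826559400929

130914054931640625/168377826559400929


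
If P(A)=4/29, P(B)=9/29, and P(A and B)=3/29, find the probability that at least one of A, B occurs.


P(A∪B) = P(A) + P(B) - P(A∩B)
= 4/29 + 9/29 - 3/29 = 10/29

10/29


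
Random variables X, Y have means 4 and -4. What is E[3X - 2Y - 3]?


E[3X - 2Y - 3] = 3*E[X] - 2*E[Y] - 3
= (3)*(4) + (-2)*(-4) + (-3)
= 12 + 8 - 3 = 17

17


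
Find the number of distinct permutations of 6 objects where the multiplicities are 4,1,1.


6! = 720
Denominator: 4!=24 * 1!=1 * 1!=1
Coefficient = 720 / 24 = 30

30


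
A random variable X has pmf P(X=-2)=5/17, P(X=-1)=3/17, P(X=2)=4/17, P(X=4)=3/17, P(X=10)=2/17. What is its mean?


E[X] = sum(x * P(x))
= -2*5/17 - 1*3/17 + 2*4/17 + 4*3/17 + 10*2/17
= 27/17

27/17


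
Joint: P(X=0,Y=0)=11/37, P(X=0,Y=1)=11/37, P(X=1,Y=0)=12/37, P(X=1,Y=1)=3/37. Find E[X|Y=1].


P(Y=1) = 14/37
E[X|Y=1] = (0*11 + 1*3)/14 = 3/14

3/14


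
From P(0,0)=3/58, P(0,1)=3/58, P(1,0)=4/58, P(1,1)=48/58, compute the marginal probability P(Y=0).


P(Y=0) = P(0,0)+P(1,0) = 3/58 + 4/58 = 7/58

7/58


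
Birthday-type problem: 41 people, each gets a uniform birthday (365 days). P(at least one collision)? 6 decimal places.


P(all different) = prod((365-i)/365 for i=0..40) = 0.096848
P(at least one match) = 1 - 0.096848 = 0.903152

0.903152


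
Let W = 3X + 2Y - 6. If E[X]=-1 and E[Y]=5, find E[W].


E[3X + 2Y - 6] = 3*E[X] + 2*E[Y] - 6
= (3)*(-1) + (2)*(5) + (-6)
= -3 + 10 - 6 = 1

1


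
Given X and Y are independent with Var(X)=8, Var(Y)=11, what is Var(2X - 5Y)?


Independence => Cov(X,Y)=0
Var(2X - 5Y) = 2^2*Var(X) + (-5)^2*Var(Y)
= 4*8 + 25*11 = 307

307


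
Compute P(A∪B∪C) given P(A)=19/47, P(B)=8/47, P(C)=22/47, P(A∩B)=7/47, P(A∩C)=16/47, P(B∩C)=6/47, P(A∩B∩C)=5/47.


P(A∪B∪C) = P(A)+P(B)+P(C) - P(AB)-P(AC)-P(BC) + P(ABC)
= 19/47+8/47+22/47 - 7/47-16/47-6/47 + 5/47
= 25/47

25/47


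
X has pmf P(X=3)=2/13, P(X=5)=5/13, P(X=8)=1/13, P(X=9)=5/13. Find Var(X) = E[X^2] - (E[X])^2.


E[X] = 84/13, E[X^2] = 612/13
Var(X) = E[X^2] - (E[X])^2 = 612/13 - (84/13)^2 = 900/169

900/169


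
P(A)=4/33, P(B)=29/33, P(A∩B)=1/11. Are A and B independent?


P(A)*P(B) = 4/33*29/33 = 116/1089
P(A∩B) = 1/11 != 116/1089, so not independent

No, A and B are not independent


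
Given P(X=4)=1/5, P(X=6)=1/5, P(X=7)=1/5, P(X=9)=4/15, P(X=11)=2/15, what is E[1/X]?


E[1/X] = sum(g(x)*P(x))
= 1/4*1/5 + 1/6*1/5 + 1/7*1/5 + 1/9*4/15 + 1/11*2/15
= 6389/41580

6389/41580


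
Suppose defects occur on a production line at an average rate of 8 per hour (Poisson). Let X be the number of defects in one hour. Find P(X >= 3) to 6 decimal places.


P(X>=3) = 1 - P(X<=2) = 1 - (e^(-8)*8^0/0! + e^(-8)*8^1/1! + e^(-8)*8^2/2!)
≈ 1 - (0.0003354626 + 0.0026837010 + 0.0107348041)
= 1 - 0.0137539677 = 0.9862460323
≈ 0.986246

0.986246


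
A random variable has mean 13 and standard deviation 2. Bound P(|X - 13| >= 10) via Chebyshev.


k = 10/2 = 5
Chebyshev: P(|X-mu| >= k*sigma) <= 1/k^2 = 1/5^2 = 1/25

1/25


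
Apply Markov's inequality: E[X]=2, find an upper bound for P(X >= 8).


Markov: P(X >= a) <= E[X]/a
P(X >= 8) <= 2/8 = 1/4

1/4


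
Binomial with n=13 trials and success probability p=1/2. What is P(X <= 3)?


P(X<=3) = P(X=0) + P(X=1) + P(X=2) + P(X=3)
= 1/8192 + 13/8192 + 39/4096 + 143/4096
= 189/4096

189/4096


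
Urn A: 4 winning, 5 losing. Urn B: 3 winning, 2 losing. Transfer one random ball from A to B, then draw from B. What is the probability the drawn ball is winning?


P(transfer winning) = 4/9; P(transfer losing) = 5/9
If winning transferred: Urn II has 4 winning of 6, so P(winning|winning moved) = 2/3
If losing transferred: Urn II has 3 winning of 6, so P(winning|losing moved) = 1/2
By total probability: P(winning) = 4/9*2/3 + 5/9*1/2 = 31/54

31/54


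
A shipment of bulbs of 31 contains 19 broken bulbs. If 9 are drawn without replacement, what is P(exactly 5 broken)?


P(X=5) = C(19,5)*C(12,4) / C(31,9)
= 11628*495 / 20160075
= 5755860/20160075 = 383724/1344005

383724/1344005


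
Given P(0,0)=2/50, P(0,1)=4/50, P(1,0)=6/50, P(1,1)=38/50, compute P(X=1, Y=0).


Read from table: P(X=1, Y=0) = 6/50 = 3/25

3/25


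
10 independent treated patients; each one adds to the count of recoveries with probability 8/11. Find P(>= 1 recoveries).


P(at least one) = 1 - P(none)
P(none) = (1 - 8/11)^10 = (3/11)^10 = 59049/25937424601
P(at least one) = 1 - 59049/25937424601 = 25937365552/25937424601

25937365552/25937424601


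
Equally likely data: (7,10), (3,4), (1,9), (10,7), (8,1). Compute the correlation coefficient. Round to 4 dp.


Cov(X,Y) = -2.1600, Var(X) = 10.9600, Var(Y) = 10.9600
rho = Cov/(sqrt(VarX)*sqrt(VarY)) = -0.1971

-0.1971


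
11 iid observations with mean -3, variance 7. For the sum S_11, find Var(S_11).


By independence, Var(S_n) = n*Var(X_1) = 11*7 = 77

77


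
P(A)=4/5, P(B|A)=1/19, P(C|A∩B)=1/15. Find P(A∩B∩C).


P(A∩B∩C) = P(A) * P(B|A) * P(C|A∩B)
= 4/5 * 1/19 * 1/15
= 4/95 * 1/15 = 4/1425

4/1425


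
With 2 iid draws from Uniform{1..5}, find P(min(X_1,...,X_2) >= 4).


P(min >= 4) = P(all X_i >= 4) = (P(X_1 >= 4))^2
= (2/5)^2 = 4/25

4/25


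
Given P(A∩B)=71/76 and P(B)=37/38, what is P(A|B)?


P(A|B) = P(A∩B)/P(B) = (142/152)/(148/152) = 142/148 = 71/74

71/74


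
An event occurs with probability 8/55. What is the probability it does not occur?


P(A') = 1 - P(A) = 1 - 8/55 = 47/55

47/55


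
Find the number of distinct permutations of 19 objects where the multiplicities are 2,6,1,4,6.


19! = 121645100408832000
Denominator: 2!=2 * 6!=720 * 1!=1 * 4!=24 * 6!=720
Coefficient = 121645100408832000 / 24883200 = 4888643760

4888643760


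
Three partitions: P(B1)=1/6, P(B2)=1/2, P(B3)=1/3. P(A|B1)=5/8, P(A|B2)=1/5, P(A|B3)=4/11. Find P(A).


P(A) = P(A|B1)P(B1) + P(A|B2)P(B2) + P(A|B3)P(B3)
= 5/8*1/6 + 1/5*1/2 + 4/11*1/3
= 5/48 + 1/10 + 4/33 = 859/2640

859/2640


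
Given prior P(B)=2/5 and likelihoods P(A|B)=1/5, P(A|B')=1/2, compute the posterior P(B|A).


P(A) = P(A|B)P(B) + P(A|B')P(B') = 1/5*2/5 + 1/2*3/5 = 19/50
P(B|A) = P(A|B)P(B)/P(A) = (2/25)/(19/50) = 4/19

4/19


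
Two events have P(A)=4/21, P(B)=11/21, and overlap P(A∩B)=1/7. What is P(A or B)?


P(A∪B) = P(A) + P(B) - P(A∩B)
= 4/21 + 11/21 - 1/7 = 4/7

4/7


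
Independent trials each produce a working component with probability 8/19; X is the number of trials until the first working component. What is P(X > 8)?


P(X > 8) = P(first 8 trials all fail) = (1-p)^8 = (11/19)^8 = 214358881/16983563041

214358881/16983563041


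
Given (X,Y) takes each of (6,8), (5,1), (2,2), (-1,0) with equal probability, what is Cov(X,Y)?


E[X]=3, E[Y]=11/4, E[XY]=57/4
Cov(X,Y) = E[XY] - E[X]E[Y] = 57/4 - 3*11/4 = 6

6


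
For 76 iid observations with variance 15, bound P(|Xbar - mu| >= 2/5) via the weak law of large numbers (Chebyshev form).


Var(Xbar) = Var(X)/n = 15/76
Chebyshev: P(|Xbar-mu| >= 2/5) <= Var(Xbar)/(2/5)^2 = (15/76)/(4/25) = 375/304
Bound exceeds 1, so trivial bound: 1

1


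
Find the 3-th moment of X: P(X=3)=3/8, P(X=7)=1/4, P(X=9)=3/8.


E[X^3] = sum(x^3 * P(x))
= 27*3/8 + 343*1/4 + 729*3/8
= 1477/4

1477/4


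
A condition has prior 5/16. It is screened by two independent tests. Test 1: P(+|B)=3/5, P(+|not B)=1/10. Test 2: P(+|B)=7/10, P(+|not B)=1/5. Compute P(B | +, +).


After test 1: P(+) = 3/5*5/16 + 1/10*11/16 = 41/160
P(B|+) = (3/16)/(41/160) = 30/41
After test 2 (use post1 as new prior): P(+) = 7/10*30/41 + 1/5*11/41 = 116/205
P(B|+,+) = (21/41)/(116/205) = 105/116

105/116
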